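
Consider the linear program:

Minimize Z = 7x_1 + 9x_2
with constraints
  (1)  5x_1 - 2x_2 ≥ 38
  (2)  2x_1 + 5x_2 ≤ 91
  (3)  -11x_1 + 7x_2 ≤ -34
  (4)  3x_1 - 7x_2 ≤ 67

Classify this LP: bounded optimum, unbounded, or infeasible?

Corner points and Z = 7x_1 + 9x_2:
  (372/29, 379/29) → Z = 6015/29
  (132/29, -221/29) → Z = -1065/29
  (972/29, 139/29) → Z = 8055/29
The feasible region has finitely many vertices and no improving ray; the minimum is -1065/29 at (132/29, -221/29).

bounded optimum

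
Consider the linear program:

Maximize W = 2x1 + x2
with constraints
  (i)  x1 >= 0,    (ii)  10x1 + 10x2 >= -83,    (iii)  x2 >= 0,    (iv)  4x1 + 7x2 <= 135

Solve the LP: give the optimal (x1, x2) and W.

x1 = 135/4, x2 = 0, maximum W = 135/2

Corner points and W = 2x1 + x2:
  (0, 0) → W = 0
  (0, 135/7) → W = 135/7
  (135/4, 0) → W = 135/2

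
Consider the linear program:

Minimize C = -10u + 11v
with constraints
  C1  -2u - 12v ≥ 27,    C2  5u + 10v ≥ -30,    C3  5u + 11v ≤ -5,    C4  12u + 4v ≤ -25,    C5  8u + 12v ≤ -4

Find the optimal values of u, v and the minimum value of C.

u = -13/10, v = -47/20, minimum C = -257/20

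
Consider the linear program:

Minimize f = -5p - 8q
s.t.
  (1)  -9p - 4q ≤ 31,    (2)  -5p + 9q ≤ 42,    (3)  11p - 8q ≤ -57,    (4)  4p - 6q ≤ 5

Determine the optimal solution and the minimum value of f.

p = -3, q = 3, minimum f = -9

Corner points and f = -5p - 8q:
  (-447/101, 223/101) → f = 451/101
  (-119/29, 43/29) → f = 251/29
  (-3, 3) → f = -9

The optimum lies where -5p + 9q = 42 and 11p - 8q = -57.
Solving simultaneously gives p = -3, q = 3.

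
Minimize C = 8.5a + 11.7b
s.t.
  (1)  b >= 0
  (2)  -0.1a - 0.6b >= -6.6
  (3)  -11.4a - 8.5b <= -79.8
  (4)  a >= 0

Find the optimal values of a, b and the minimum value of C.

a = 7, b = 0, minimum C = 59.5

Extreme points and C = 8.5a + 11.7b:
  (66, 0) → C = 561
  (7, 0) → C = 119/2
  (0, 11) → C = 1287/10
  (0, 798/85) → C = 46683/425

The optimum lies where b = 0 and -11.4a - 8.5b = -79.8.
Solving simultaneously gives a = 7, b = 0.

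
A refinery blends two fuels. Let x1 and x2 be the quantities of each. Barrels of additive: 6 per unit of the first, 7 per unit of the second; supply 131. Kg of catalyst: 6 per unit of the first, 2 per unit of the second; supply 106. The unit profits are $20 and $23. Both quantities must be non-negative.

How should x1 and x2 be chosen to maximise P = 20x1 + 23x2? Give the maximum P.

x1 = 16, x2 = 5, maximum P = 435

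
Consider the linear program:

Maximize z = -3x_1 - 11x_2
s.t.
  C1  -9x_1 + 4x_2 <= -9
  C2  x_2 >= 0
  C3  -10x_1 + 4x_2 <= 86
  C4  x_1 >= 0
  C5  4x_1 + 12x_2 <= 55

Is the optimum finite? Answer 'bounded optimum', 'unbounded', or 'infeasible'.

bounded optimum

Feasible corners and z = -3x_1 - 11x_2:
  (1, 0) → z = -3
  (82/31, 459/124) → z = -6033/124
  (55/4, 0) → z = -165/4
The feasible region has finitely many vertices and no improving ray; the maximum is -3 at (1, 0).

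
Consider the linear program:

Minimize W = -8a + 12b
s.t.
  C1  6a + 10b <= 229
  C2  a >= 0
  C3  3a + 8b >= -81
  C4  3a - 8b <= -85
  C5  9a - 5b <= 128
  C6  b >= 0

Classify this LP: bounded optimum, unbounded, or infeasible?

Corner points and W = -8a + 12b:
  (0, 229/10) → W = 1374/5
  (491/39, 399/26) → W = 3254/39
  (0, 85/8) → W = 255/2
The feasible region has finitely many vertices and no improving ray; the minimum is 3254/39 at (491/39, 399/26).

bounded optimum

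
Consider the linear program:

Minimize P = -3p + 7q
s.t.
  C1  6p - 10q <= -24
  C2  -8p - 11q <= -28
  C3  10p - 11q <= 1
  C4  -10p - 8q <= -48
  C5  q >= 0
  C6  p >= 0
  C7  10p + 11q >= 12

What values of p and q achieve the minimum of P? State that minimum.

Extreme points and P = -3p + 7q:
  (137/17, 123/17) → P = 450/17
  (72/37, 132/37) → P = 708/37
  (0, 6) → P = 42
The feasible region is unbounded (it extends along (0, 1), (11, 10)), but P strictly increases along every unbounded feasible direction, so there is no improving ray and the minimum is attained at a vertex.

p = 72/37, q = 132/37, minimum P = 708/37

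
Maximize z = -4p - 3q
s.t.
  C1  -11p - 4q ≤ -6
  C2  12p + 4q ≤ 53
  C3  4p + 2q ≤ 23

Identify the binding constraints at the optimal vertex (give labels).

C1 and C2

Corner points and z = -4p - 3q:
  (47, -511/4) → z = 781/4
  (-40/3, 229/6) → z = -367/6
  (7/4, 8) → z = -31

The maximum is at (47, -511/4). Substituting into each constraint, equality holds for C1 and C2; the remaining constraints have slack.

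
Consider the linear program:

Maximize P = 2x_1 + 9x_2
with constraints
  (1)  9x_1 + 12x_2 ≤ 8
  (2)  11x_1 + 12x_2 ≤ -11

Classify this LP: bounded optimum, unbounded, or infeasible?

From the feasible point (-19/2, 187/24), moving in the direction (-12, 9) keeps every constraint satisfied while P increases without bound.

unbounded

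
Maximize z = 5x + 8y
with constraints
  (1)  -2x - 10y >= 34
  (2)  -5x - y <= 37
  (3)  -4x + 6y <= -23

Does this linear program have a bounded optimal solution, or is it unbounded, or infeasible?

unbounded

From the feasible point (1/2, -7/2), moving in the direction (10, -2) keeps every constraint satisfied while z increases without bound.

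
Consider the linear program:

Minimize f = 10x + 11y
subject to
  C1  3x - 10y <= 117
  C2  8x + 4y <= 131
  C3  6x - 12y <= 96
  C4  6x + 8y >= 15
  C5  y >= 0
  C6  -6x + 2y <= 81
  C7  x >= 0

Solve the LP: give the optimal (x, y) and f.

x = 0, y = 15/8, minimum f = 165/8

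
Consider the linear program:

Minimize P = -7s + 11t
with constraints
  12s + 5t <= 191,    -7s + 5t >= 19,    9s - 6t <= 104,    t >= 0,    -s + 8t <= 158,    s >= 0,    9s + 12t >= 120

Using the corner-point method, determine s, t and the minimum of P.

At the optimal vertex, -7s + 5t = 19 and 9s + 12t = 120.
Solving simultaneously gives s = 124/43, t = 337/43.

s = 124/43, t = 337/43, minimum P = 2839/43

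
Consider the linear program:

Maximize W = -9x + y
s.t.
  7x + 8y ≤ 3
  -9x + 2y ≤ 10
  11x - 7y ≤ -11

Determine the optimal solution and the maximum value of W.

x = -48/41, y = -11/41, maximum W = 421/41

Feasible corners and W = -9x + y:
  (-37/43, 97/86) → W = 763/86
  (-67/137, 110/137) → W = 713/137
  (-48/41, -11/41) → W = 421/41

At the optimal vertex, -9x + 2y = 10 and 11x - 7y = -11.
Solving simultaneously gives x = -48/41, y = -11/41.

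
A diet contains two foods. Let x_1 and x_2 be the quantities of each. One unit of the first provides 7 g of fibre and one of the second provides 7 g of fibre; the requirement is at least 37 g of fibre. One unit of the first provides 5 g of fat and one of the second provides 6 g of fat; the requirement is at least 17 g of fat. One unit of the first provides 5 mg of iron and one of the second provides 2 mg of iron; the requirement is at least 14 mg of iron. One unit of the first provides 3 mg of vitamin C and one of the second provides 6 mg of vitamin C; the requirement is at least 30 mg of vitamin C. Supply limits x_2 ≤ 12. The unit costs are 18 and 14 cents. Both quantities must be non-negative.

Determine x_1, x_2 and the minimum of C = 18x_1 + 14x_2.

x_1 = 1, x_2 = 9/2, minimum C = 81

The feasible region is unbounded (it extends along (1, 0)), but C strictly increases along every unbounded feasible direction, so there is no improving ray and the minimum is attained at a vertex.

The binding constraints are 5x_1 + 2x_2 = 14 and 3x_1 + 6x_2 = 30.
Solving simultaneously gives x_1 = 1, x_2 = 9/2.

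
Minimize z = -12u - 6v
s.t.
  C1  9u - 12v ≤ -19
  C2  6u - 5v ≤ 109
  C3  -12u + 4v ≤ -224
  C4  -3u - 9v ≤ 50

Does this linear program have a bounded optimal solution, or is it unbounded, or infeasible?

From the feasible point (1403/27, 365/9), moving in the direction (4, 12) keeps every constraint satisfied while z decreases without bound.

unbounded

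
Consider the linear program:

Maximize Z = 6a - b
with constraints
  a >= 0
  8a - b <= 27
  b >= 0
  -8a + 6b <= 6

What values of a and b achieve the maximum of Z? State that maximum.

a = 27/8, b = 0, maximum Z = 81/4

Corner points and Z = 6a - b:
  (0, 0) → Z = 0
  (0, 1) → Z = -1
  (27/8, 0) → Z = 81/4
  (21/5, 33/5) → Z = 93/5

At the optimal vertex, 8a - b = 27 and b = 0.
Solving simultaneously gives a = 27/8, b = 0.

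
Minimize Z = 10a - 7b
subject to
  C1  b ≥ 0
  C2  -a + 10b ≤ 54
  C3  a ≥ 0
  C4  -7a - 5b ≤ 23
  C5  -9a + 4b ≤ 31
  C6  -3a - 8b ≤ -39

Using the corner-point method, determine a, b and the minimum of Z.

a = 0, b = 27/5, minimum Z = -189/5

The feasible region is unbounded (it extends along (10, 1), (1, 0)), but Z strictly increases along every unbounded feasible direction, so there is no improving ray and the minimum is attained at a vertex.

The optimum lies where -a + 10b = 54 and a = 0.
Solving simultaneously gives a = 0, b = 27/5.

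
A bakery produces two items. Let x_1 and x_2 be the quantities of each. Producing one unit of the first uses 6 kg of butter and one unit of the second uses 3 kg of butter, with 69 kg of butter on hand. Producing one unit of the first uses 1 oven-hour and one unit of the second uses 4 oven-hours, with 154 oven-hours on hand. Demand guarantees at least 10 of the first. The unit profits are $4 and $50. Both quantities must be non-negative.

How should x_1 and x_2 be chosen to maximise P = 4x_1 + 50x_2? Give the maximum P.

Extreme points and P = 4x_1 + 50x_2:
  (23/2, 0) → P = 46
  (10, 0) → P = 40
  (10, 3) → P = 190

The optimum lies where 6x_1 + 3x_2 = 69 and x_1 = 10.
Solving simultaneously gives x_1 = 10, x_2 = 3.

x_1 = 10, x_2 = 3, maximum P = 190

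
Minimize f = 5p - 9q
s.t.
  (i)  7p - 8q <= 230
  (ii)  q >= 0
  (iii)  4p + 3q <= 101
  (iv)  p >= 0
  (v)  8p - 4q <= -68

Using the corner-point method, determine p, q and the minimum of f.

Corner points and f = 5p - 9q:
  (0, 101/3) → f = -303
  (5, 27) → f = -218
  (0, 17) → f = -153

p = 0, q = 101/3, minimum f = -303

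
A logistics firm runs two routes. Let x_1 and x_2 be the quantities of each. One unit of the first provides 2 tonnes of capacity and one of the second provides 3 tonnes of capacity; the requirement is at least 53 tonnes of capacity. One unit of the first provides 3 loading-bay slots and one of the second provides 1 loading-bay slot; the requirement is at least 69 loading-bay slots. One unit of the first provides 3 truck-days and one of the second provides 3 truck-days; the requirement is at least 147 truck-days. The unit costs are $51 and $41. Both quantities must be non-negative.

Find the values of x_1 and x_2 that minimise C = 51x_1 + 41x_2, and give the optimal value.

x_1 = 10, x_2 = 39, minimum C = 2109

Vertices and C = 51x_1 + 41x_2:
  (0, 69) → C = 2829
  (49, 0) → C = 2499
  (10, 39) → C = 2109
The feasible region is unbounded (it extends along (0, 1), (1, 0)), but C strictly increases along every unbounded feasible direction, so there is no improving ray and the minimum is attained at a vertex.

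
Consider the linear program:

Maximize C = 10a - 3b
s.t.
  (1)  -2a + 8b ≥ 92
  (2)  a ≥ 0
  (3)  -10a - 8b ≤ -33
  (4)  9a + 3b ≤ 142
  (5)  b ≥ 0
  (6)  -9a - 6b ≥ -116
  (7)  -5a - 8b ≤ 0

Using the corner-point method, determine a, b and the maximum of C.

a = 94/21, b = 265/21, maximum C = 145/21

Vertices and C = 10a - 3b:
  (0, 23/2) → C = -69/2
  (94/21, 265/21) → C = 145/21
  (0, 58/3) → C = -58

At the optimal vertex, -2a + 8b = 92 and -9a - 6b = -116.
Solving simultaneously gives a = 94/21, b = 265/21.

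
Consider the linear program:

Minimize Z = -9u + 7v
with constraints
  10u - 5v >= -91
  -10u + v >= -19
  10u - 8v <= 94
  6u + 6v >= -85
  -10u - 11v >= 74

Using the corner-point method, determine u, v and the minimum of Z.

Feasible corners and Z = -9u + 7v:
  (-971/90, -152/45) → Z = 6611/90
  (-1371/160, 17/16) → Z = 13529/160
  (29/35, -75/7) → Z = -2886/35
  (9/8, -31/4) → Z = -515/8
  (-29/27, -707/54) → Z = -4427/54

u = 29/35, v = -75/7, minimum Z = -2886/35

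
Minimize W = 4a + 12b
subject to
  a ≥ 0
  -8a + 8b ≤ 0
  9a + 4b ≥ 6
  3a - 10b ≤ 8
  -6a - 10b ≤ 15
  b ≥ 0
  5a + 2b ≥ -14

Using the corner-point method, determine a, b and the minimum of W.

Extreme points and W = 4a + 12b:
  (6/13, 6/13) → W = 96/13
  (2/3, 0) → W = 8/3
  (8/3, 0) → W = 32/3
The feasible region is unbounded (it extends along (1, 1), (10, 3)), but W strictly increases along every unbounded feasible direction, so there is no improving ray and the minimum is attained at a vertex.

a = 2/3, b = 0, minimum W = 8/3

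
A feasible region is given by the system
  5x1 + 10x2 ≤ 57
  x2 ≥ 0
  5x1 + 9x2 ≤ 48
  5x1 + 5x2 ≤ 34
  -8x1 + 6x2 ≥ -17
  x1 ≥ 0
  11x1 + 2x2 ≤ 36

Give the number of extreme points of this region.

5

Pairwise boundary intersections that survive every other constraint:
  (17/8, 0)
  (0, 0)
  (0, 16/3)
  (228/89, 348/89)
  (125/41, 101/82)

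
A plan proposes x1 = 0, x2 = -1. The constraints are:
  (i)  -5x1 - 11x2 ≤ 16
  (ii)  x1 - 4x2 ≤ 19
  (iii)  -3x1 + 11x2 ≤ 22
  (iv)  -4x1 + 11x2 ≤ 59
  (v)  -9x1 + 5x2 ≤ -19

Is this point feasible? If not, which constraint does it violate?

not feasible — violates (v)

Constraint (v): -9x1 + 5x2 = -5, which is not ≤ -19. All other constraints are satisfied.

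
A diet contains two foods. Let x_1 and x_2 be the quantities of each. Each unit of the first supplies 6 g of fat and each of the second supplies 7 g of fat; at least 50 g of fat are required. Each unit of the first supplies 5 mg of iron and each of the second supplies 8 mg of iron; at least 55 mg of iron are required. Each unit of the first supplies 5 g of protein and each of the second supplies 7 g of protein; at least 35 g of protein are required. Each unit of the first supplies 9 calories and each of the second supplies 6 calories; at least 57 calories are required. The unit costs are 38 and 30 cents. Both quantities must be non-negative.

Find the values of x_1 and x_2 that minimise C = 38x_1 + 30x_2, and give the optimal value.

Feasible corners and C = 38x_1 + 30x_2:
  (0, 19/2) → C = 285
  (11, 0) → C = 418
  (3, 5) → C = 264
The feasible region is unbounded (it extends along (0, 1), (1, 0)), but C strictly increases along every unbounded feasible direction, so there is no improving ray and the minimum is attained at a vertex.

At the optimal vertex, 5x_1 + 8x_2 = 55 and 9x_1 + 6x_2 = 57.
Solving simultaneously gives x_1 = 3, x_2 = 5.

x_1 = 3, x_2 = 5, minimum C = 264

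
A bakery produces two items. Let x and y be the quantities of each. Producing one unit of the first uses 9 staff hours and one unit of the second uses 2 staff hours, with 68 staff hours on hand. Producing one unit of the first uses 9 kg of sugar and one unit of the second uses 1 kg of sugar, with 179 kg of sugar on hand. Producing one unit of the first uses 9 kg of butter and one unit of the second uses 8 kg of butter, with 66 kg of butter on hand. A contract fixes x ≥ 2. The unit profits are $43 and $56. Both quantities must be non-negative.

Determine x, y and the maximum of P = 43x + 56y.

Extreme points and P = 43x + 56y:
  (22/3, 0) → P = 946/3
  (2, 0) → P = 86
  (2, 6) → P = 422

x = 2, y = 6, maximum P = 422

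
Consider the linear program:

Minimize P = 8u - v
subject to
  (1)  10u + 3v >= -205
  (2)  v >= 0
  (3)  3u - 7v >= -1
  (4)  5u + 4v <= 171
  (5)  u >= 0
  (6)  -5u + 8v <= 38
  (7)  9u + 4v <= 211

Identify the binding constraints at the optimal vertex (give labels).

Corner points and P = 8u - v:
  (0, 0) → P = 0
  (211/9, 0) → P = 1688/9
  (0, 1/7) → P = -1/7
  (491/25, 214/25) → P = 3714/25

The minimum is at (0, 1/7). Substituting into each constraint, equality holds for (3) and (5); the remaining constraints have slack.

(3) and (5)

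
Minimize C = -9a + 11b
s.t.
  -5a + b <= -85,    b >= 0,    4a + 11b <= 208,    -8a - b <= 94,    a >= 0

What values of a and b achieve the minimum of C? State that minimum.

Vertices and C = -9a + 11b:
  (17, 0) → C = -153
  (1143/59, 700/59) → C = -2587/59
  (52, 0) → C = -468

a = 52, b = 0, minimum C = -468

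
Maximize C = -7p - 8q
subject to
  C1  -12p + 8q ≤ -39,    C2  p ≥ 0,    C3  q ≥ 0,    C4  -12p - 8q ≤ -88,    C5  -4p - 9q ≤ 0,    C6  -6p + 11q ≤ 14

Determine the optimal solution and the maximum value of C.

Corner points and C = -7p - 8q:
  (127/24, 49/16) → C = -1477/24
  (541/84, 67/14) → C = -7003/84
  (22/3, 0) → C = -154/3
The feasible region is unbounded (it extends along (11, 6), (1, 0)), but C strictly decreases along every unbounded feasible direction, so there is no improving ray and the maximum is attained at a vertex.

The binding constraints are q = 0 and -12p - 8q = -88.
Solving simultaneously gives p = 22/3, q = 0.

p = 22/3, q = 0, maximum C = -154/3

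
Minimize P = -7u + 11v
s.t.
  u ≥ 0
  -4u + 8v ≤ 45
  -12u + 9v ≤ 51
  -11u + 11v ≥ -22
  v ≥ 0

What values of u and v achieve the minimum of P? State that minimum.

Vertices and P = -7u + 11v:
  (0, 45/8) → P = 495/8
  (0, 0) → P = 0
  (61/4, 53/4) → P = 39
  (2, 0) → P = -14

u = 2, v = 0, minimum P = -14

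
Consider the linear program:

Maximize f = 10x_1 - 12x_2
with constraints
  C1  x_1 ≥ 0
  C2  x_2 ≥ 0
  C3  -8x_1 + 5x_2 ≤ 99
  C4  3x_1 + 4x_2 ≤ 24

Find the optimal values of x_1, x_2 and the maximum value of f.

x_1 = 8, x_2 = 0, maximum f = 80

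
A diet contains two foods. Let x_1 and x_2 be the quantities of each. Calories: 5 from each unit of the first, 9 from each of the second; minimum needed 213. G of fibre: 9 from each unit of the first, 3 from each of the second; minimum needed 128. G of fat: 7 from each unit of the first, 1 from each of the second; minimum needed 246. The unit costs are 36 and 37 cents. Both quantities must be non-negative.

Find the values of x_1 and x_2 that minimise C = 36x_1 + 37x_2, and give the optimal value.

x_1 = 69/2, x_2 = 9/2, minimum C = 2817/2

Corner points and C = 36x_1 + 37x_2:
  (0, 246) → C = 9102
  (213/5, 0) → C = 7668/5
  (69/2, 9/2) → C = 2817/2
The feasible region is unbounded (it extends along (0, 1), (1, 0)), but C strictly increases along every unbounded feasible direction, so there is no improving ray and the minimum is attained at a vertex.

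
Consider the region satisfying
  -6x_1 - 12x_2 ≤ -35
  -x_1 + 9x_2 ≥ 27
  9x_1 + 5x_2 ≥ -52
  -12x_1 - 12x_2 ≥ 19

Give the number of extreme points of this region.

3

Of the 6 pairwise boundary intersections, those satisfying every inequality are:
  (-799/78, 209/26)
  (-9, 89/12)
  (-529/48, 151/16)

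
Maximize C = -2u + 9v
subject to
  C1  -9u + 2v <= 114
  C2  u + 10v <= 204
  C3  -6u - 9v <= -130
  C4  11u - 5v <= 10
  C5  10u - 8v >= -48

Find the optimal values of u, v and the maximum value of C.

Extreme points and C = -2u + 9v:
  (740/129, 1370/129) → C = 10850/129
  (304/69, 794/69) → C = 6538/69
  (160/19, 314/19) → C = 2506/19

At the optimal vertex, 11u - 5v = 10 and 10u - 8v = -48.
Solving simultaneously gives u = 160/19, v = 314/19.

u = 160/19, v = 314/19, maximum C = 2506/19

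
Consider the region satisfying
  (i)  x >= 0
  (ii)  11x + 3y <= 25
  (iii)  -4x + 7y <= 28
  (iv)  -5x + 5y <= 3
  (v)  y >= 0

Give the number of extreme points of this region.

4

Of the 10 pairwise boundary intersections, those satisfying every inequality are:
  (0, 3/5)
  (0, 0)
  (58/35, 79/35)
  (25/11, 0)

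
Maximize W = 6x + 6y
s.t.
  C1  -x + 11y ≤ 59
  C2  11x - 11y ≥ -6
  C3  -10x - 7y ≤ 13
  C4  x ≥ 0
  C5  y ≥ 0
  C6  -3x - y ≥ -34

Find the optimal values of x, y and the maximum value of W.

The optimum lies where -x + 11y = 59 and -3x - y = -34.
Solving simultaneously gives x = 315/34, y = 211/34.

x = 315/34, y = 211/34, maximum W = 1578/17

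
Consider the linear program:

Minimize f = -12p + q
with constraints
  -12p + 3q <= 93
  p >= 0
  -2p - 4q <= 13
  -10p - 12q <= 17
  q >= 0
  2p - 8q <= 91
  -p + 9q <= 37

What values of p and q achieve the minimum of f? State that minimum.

p = 223/2, q = 33/2, minimum f = -2643/2

The binding constraints are 2p - 8q = 91 and -p + 9q = 37.
Solving simultaneously gives p = 223/2, q = 33/2.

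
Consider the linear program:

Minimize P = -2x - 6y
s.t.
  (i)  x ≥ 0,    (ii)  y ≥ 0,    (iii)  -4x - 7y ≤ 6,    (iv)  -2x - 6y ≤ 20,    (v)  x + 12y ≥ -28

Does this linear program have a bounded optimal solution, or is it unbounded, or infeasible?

unbounded

From the feasible point (0, 0), moving in the direction (0, 1) keeps every constraint satisfied while P decreases without bound.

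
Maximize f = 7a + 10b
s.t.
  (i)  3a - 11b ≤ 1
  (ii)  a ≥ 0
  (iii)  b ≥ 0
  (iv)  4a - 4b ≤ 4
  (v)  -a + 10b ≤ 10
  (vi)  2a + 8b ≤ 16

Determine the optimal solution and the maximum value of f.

Corner points and f = 7a + 10b:
  (1/3, 0) → f = 7/3
  (5/4, 1/4) → f = 45/4
  (0, 0) → f = 0
  (0, 1) → f = 10
  (20/9, 11/9) → f = 250/9

a = 20/9, b = 11/9, maximum f = 250/9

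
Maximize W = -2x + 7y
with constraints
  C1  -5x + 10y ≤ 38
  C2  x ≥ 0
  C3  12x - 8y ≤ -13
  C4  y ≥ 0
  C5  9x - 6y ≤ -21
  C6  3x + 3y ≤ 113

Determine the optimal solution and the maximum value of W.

Extreme points and W = -2x + 7y:
  (0, 19/5) → W = 133/5
  (3/10, 79/20) → W = 541/20
  (0, 7/2) → W = 49/2

x = 3/10, y = 79/20, maximum W = 541/20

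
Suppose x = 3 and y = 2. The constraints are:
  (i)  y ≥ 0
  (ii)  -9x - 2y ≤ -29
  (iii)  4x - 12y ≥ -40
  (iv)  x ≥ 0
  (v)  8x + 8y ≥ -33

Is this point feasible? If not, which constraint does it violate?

(i): 2 ≥ 0 ✓
(ii): -31 ≤ -29 ✓
(iii): -12 ≥ -40 ✓
(iv): 3 ≥ 0 ✓
(v): 40 ≥ -33 ✓

feasible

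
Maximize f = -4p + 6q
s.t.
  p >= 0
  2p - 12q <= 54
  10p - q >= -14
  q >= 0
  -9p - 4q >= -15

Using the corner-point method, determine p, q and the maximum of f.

Vertices and f = -4p + 6q:
  (0, 0) → f = 0
  (0, 15/4) → f = 45/2
  (5/3, 0) → f = -20/3

The optimum lies where p = 0 and -9p - 4q = -15.
Solving simultaneously gives p = 0, q = 15/4.

p = 0, q = 15/4, maximum f = 45/2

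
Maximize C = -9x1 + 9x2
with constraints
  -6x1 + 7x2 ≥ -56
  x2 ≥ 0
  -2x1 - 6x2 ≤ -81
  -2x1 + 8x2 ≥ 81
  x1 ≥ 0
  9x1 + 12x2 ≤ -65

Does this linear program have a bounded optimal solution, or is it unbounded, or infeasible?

infeasible

The boundaries -6x1 + 7x2 = -56 and -2x1 + 8x2 = 81 meet at (1015/34, 299/17), but that point violates 9x1 + 12x2 ≤ -65. Every candidate vertex is excluded by some other constraint, so the feasible region is empty.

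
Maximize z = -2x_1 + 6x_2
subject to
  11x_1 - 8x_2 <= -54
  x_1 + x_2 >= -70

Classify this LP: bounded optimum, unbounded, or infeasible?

From the feasible point (-614/19, -716/19), moving in the direction (-1, 1) keeps every constraint satisfied while z increases without bound.

unbounded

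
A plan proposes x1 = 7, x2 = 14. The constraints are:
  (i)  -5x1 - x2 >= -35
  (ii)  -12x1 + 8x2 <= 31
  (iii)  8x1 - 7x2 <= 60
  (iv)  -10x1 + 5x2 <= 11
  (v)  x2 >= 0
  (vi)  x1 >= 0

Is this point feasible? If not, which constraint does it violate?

Constraint (i): -5x1 - x2 = -49, which is not ≥ -35. All other constraints are satisfied.

not feasible — violates (i)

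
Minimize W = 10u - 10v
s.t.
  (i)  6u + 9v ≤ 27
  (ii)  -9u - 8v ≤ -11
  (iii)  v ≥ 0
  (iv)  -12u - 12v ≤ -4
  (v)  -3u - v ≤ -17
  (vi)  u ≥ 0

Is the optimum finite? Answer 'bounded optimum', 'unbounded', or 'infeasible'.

infeasible

The boundaries 6u + 9v = 27 and v = 0 meet at (9/2, 0), but that point violates -3u - v ≤ -17. Every candidate vertex is excluded by some other constraint, so the feasible region is empty.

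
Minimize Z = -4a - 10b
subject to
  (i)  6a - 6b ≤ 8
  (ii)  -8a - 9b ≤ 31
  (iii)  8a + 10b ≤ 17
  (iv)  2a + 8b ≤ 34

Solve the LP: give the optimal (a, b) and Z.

a = -51/11, b = 119/22, minimum Z = -391/11

Vertices and Z = -4a - 10b:
  (-19/17, -125/51) → Z = 1478/51
  (91/54, 19/54) → Z = -277/27
  (-277/23, 167/23) → Z = -562/23
  (-51/11, 119/22) → Z = -391/11

The optimum lies where 8a + 10b = 17 and 2a + 8b = 34.
Solving simultaneously gives a = -51/11, b = 119/22.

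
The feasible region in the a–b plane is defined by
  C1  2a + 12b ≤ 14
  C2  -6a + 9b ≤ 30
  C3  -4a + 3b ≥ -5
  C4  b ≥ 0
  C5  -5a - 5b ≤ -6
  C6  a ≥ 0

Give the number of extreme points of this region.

4

Of the 15 pairwise boundary intersections, those satisfying every inequality are:
  (17/9, 23/27)
  (1/25, 29/25)
  (5/4, 0)
  (6/5, 0)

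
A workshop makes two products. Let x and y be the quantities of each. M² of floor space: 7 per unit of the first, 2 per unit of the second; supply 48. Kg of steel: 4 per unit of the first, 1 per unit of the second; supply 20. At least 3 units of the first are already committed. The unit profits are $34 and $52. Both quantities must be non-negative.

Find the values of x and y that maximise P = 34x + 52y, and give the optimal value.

The binding constraints are 4x + y = 20 and x = 3.
Solving simultaneously gives x = 3, y = 8.

x = 3, y = 8, maximum P = 518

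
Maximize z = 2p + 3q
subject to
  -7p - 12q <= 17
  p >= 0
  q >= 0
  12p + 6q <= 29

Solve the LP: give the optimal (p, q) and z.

p = 0, q = 29/6, maximum z = 29/2

At the optimal vertex, p = 0 and 12p + 6q = 29.
Solving simultaneously gives p = 0, q = 29/6.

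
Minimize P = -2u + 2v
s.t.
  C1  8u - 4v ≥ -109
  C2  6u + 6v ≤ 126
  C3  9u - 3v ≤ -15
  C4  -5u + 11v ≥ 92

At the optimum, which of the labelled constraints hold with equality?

Vertices and P = -2u + 2v:
  (-25/12, 277/12) → P = 151/3
  (-831/68, 191/68) → P = 511/17
  (4, 17) → P = 26
  (37/28, 251/28) → P = 107/7

The minimum is at (37/28, 251/28). Substituting into each constraint, equality holds for C3 and C4; the remaining constraints have slack.

C3 and C4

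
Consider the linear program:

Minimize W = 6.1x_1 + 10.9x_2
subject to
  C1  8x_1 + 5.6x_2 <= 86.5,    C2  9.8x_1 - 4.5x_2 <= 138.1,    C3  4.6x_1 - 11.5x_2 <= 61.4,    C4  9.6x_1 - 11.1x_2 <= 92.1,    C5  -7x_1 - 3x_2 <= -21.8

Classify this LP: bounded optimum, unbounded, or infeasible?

Extreme points and W = 6.1x_1 + 10.9x_2:
  (16399/1584, 65/99) → W = 371233/5280
  (-6871/760, 4311/152) → W = 482591/1900
  (12587/1978, -2763/989) → W = 165473/19780
  (4349/943, -16476/4715) → W = -469439/47150
The feasible region has finitely many vertices and no improving ray; the minimum is -469439/47150 at (4349/943, -16476/4715).

bounded optimum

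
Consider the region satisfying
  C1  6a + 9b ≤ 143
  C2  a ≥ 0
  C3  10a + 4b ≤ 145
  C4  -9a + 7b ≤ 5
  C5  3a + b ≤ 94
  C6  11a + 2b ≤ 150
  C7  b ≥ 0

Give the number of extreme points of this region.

6

Of the 21 pairwise boundary intersections, those satisfying every inequality are:
  (733/66, 280/33)
  (956/123, 439/41)
  (0, 5/7)
  (0, 0)
  (155/12, 95/24)
  (150/11, 0)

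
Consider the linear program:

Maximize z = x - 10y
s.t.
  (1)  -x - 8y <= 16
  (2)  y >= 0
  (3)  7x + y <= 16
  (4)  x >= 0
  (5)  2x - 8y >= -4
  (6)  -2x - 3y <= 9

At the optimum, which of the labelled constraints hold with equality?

(2) and (3)

Extreme points and z = x - 10y:
  (16/7, 0) → z = 16/7
  (0, 0) → z = 0
  (62/29, 30/29) → z = -238/29
  (0, 1/2) → z = -5

The maximum is at (16/7, 0). Substituting into each constraint, equality holds for (2) and (3); the remaining constraints have slack.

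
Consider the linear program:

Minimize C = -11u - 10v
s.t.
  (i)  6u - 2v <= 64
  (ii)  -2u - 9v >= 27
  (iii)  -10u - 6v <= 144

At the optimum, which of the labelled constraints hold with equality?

(i) and (ii)

Vertices and C = -11u - 10v:
  (9, -5) → C = -49
  (12/7, -188/7) → C = 1748/7
  (-189/13, 3/13) → C = 2049/13

The minimum is at (9, -5). Substituting into each constraint, equality holds for (i) and (ii); the remaining constraints have slack.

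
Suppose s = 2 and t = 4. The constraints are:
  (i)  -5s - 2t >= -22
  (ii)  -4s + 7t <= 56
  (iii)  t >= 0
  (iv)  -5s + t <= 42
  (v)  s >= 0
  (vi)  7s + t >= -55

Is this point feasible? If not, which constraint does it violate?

feasible

(i): -18 ≥ -22 ✓
(ii): 20 ≤ 56 ✓
(iii): 4 ≥ 0 ✓
(iv): -6 ≤ 42 ✓
(v): 2 ≥ 0 ✓
(vi): 18 ≥ -55 ✓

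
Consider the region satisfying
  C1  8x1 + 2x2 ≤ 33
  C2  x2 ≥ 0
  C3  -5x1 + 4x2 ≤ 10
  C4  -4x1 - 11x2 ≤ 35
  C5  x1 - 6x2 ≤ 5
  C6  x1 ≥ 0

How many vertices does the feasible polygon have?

Intersecting each pair of boundary lines and keeping only the points that satisfy every inequality leaves:
  (33/8, 0)
  (8/3, 35/6)
  (0, 0)
  (0, 5/2)

4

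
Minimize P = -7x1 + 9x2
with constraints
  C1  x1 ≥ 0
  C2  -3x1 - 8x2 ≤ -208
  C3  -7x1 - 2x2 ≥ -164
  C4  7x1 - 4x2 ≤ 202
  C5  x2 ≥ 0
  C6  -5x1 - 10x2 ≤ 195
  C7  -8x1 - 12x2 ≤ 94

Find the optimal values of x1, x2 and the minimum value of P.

Extreme points and P = -7x1 + 9x2:
  (0, 26) → P = 234
  (0, 82) → P = 738
  (448/25, 482/25) → P = 1202/25

x1 = 448/25, x2 = 482/25, minimum P = 1202/25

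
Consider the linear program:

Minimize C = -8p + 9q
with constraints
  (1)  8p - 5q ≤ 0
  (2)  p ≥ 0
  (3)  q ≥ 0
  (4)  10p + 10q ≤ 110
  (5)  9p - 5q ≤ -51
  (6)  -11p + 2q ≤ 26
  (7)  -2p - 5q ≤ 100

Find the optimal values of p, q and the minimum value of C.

p = 0, q = 51/5, minimum C = 459/5

Extreme points and C = -8p + 9q:
  (0, 11) → C = 99
  (0, 51/5) → C = 459/5
  (2/7, 75/7) → C = 659/7

The binding constraints are p = 0 and 9p - 5q = -51.
Solving simultaneously gives p = 0, q = 51/5.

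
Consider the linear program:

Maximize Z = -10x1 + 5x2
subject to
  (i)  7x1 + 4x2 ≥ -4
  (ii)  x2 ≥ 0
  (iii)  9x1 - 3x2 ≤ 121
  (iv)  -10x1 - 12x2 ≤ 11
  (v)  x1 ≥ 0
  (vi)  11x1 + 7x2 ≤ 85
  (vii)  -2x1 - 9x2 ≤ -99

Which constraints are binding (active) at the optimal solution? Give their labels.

(v) and (vi)

Corner points and Z = -10x1 + 5x2:
  (0, 85/7) → Z = 425/7
  (0, 11) → Z = 55
  (72/85, 919/85) → Z = 775/17

The maximum is at (0, 85/7). Substituting into each constraint, equality holds for (v) and (vi); the remaining constraints have slack.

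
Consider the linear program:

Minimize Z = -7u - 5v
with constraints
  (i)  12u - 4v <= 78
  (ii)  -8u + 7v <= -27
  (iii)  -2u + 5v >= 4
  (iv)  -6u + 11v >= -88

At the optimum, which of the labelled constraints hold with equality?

Feasible corners and Z = -7u - 5v:
  (219/26, 75/13) → Z = -2283/26
  (203/26, 51/13) → Z = -1931/26
  (163/26, 43/13) → Z = -1571/26

The minimum is at (219/26, 75/13). Substituting into each constraint, equality holds for (i) and (ii); the remaining constraints have slack.

(i) and (ii)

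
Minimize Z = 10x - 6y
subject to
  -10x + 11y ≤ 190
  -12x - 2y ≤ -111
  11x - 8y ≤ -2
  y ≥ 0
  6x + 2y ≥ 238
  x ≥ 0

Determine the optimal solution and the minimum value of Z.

x = 1119/43, y = 1760/43, minimum Z = 630/43

Feasible corners and Z = 10x - 6y:
  (1498/41, 2070/41) → Z = 2560/41
  (1119/43, 1760/43) → Z = 630/43
  (190/7, 263/7) → Z = 46

The binding constraints are -10x + 11y = 190 and 6x + 2y = 238.
Solving simultaneously gives x = 1119/43, y = 1760/43.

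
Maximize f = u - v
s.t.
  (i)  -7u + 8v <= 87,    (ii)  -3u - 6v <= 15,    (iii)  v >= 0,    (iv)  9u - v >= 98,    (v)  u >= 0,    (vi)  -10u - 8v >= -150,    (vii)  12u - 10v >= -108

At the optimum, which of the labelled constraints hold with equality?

Vertices and f = u - v:
  (98/9, 0) → f = 98/9
  (15, 0) → f = 15
  (467/41, 185/41) → f = 282/41

The maximum is at (15, 0). Substituting into each constraint, equality holds for (iii) and (vi); the remaining constraints have slack.

(iii) and (vi)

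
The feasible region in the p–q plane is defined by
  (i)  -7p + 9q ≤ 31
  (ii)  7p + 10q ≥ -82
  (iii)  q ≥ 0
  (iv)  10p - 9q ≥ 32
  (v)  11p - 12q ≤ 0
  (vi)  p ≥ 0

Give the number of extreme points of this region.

Intersecting each pair of boundary lines and keeping only the points that satisfy every inequality leaves:
  (21, 178/9)
  (124/5, 341/15)
  (128/7, 352/21)

3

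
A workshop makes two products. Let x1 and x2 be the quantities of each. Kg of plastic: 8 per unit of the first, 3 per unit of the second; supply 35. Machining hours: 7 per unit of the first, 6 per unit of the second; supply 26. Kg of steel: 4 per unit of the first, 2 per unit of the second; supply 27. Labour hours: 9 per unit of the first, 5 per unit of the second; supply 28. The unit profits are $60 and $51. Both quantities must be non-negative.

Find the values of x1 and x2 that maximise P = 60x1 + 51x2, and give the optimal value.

x1 = 2, x2 = 2, maximum P = 222

Extreme points and P = 60x1 + 51x2:
  (0, 0) → P = 0
  (0, 13/3) → P = 221
  (28/9, 0) → P = 560/3
  (2, 2) → P = 222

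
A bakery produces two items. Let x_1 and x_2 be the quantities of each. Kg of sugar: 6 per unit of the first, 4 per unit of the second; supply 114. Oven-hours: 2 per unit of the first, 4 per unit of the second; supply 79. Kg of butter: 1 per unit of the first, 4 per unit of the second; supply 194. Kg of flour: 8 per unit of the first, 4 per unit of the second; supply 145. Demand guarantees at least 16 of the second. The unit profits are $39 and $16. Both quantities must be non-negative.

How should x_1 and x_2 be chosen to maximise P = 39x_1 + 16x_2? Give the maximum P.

x_1 = 15/2, x_2 = 16, maximum P = 1097/2

Corner points and P = 39x_1 + 16x_2:
  (0, 79/4) → P = 316
  (0, 16) → P = 256
  (15/2, 16) → P = 1097/2

At the optimal vertex, 2x_1 + 4x_2 = 79 and x_2 = 16.
Solving simultaneously gives x_1 = 15/2, x_2 = 16.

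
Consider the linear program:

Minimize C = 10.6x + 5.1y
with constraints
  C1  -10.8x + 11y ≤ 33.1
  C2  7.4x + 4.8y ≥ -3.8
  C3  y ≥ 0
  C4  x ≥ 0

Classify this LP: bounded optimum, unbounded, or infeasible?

bounded optimum

Vertices and C = 10.6x + 5.1y:
  (0, 331/110) → C = 16881/1100
  (0, 0) → C = 0
The feasible region has finitely many vertices and no improving ray; the minimum is 0 at (0, 0).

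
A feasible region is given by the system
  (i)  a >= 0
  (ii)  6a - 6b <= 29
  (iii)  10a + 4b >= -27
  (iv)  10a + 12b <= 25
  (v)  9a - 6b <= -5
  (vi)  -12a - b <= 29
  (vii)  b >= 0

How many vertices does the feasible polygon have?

The feasible vertices (each the meet of two boundaries and inside every other half-plane) are:
  (0, 25/12)
  (0, 5/6)
  (15/28, 275/168)

3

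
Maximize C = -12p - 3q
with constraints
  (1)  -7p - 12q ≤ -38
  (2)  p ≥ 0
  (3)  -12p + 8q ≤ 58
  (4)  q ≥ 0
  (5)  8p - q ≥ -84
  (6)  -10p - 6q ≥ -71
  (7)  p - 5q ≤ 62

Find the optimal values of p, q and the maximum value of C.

p = 0, q = 19/6, maximum C = -19/2

The binding constraints are -7p - 12q = -38 and p = 0.
Solving simultaneously gives p = 0, q = 19/6.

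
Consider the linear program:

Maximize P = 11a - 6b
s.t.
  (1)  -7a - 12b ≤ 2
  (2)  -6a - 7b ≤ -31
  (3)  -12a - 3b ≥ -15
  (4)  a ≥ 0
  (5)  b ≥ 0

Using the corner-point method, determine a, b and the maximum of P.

Extreme points and P = 11a - 6b:
  (2/11, 47/11) → P = -260/11
  (0, 31/7) → P = -186/7
  (0, 5) → P = -30

a = 2/11, b = 47/11, maximum P = -260/11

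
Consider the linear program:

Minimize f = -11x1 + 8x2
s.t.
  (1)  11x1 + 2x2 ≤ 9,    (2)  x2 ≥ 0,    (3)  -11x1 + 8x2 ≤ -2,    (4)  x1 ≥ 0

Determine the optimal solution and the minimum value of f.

Feasible corners and f = -11x1 + 8x2:
  (9/11, 0) → f = -9
  (38/55, 7/10) → f = -2
  (2/11, 0) → f = -2

The optimum lies where 11x1 + 2x2 = 9 and x2 = 0.
Solving simultaneously gives x1 = 9/11, x2 = 0.

x1 = 9/11, x2 = 0, minimum f = -9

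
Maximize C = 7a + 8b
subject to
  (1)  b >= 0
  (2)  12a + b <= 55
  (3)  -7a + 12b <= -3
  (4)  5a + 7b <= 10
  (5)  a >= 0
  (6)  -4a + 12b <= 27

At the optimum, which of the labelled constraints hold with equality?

Corner points and C = 7a + 8b:
  (3/7, 0) → C = 3
  (2, 0) → C = 14
  (141/109, 55/109) → C = 1427/109

The maximum is at (2, 0). Substituting into each constraint, equality holds for (1) and (4); the remaining constraints have slack.

(1) and (4)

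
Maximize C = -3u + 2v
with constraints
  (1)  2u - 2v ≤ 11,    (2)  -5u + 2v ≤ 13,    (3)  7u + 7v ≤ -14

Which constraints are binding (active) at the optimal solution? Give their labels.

Feasible corners and C = -3u + 2v:
  (-8, -27/2) → C = -3
  (7/4, -15/4) → C = -51/4
  (-17/7, 3/7) → C = 57/7

The maximum is at (-17/7, 3/7). Substituting into each constraint, equality holds for (2) and (3); the remaining constraints have slack.

(2) and (3)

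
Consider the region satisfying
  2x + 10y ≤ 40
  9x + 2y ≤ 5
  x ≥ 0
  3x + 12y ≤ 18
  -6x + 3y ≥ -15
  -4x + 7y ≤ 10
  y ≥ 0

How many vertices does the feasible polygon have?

The feasible vertices (each the meet of two boundaries and inside every other half-plane) are:
  (4/17, 49/34)
  (5/9, 0)
  (0, 10/7)
  (0, 0)
  (2/23, 34/23)

5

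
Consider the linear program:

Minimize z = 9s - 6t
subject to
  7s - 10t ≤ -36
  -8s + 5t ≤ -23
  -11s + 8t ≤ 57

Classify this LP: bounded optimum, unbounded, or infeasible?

bounded optimum

Corner points and z = 9s - 6t:
  (82/9, 449/45) → z = 332/15
  (469/9, 709/9) → z = -11/3
The feasible region has finitely many vertices and no improving ray; the minimum is -11/3 at (469/9, 709/9).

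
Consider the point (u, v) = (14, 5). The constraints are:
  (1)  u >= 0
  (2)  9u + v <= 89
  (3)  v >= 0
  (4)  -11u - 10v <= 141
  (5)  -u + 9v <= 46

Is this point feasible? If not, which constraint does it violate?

Constraint (2): 9u + v = 131, which is not ≤ 89. All other constraints are satisfied.

not feasible — violates (2)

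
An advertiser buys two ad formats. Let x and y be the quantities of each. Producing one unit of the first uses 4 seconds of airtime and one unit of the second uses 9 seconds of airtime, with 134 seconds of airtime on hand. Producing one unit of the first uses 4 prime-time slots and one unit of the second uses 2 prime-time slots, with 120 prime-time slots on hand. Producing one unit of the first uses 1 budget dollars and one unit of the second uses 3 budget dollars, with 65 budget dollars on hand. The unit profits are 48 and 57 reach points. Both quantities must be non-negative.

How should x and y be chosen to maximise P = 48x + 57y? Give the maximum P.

x = 29, y = 2, maximum P = 1506

Vertices and P = 48x + 57y:
  (0, 0) → P = 0
  (0, 134/9) → P = 2546/3
  (30, 0) → P = 1440
  (29, 2) → P = 1506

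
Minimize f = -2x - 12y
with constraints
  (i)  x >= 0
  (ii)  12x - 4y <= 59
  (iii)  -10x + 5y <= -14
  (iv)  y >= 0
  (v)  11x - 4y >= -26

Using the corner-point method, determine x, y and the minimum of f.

x = 239/20, y = 211/10, minimum f = -2771/10

Corner points and f = -2x - 12y:
  (239/20, 211/10) → f = -2771/10
  (59/12, 0) → f = -59/6
  (7/5, 0) → f = -14/5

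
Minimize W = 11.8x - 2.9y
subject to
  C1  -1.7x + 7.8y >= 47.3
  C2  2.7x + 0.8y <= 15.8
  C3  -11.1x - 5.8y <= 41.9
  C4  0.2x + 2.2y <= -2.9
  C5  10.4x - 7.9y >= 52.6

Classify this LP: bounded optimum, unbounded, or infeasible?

infeasible

The boundaries 2.7x + 0.8y = 15.8 and -11.1x - 5.8y = 41.9 meet at (2086/113, -9617/226), but that point violates -1.7x + 7.8y ≥ 47.3. Every candidate vertex is excluded by some other constraint, so the feasible region is empty.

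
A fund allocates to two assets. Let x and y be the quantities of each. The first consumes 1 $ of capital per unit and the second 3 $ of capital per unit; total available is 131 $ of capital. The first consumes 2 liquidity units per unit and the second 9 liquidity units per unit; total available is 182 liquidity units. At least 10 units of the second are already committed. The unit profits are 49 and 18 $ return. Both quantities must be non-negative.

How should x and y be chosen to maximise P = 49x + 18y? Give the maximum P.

x = 46, y = 10, maximum P = 2434

Feasible corners and P = 49x + 18y:
  (0, 182/9) → P = 364
  (0, 10) → P = 180
  (46, 10) → P = 2434

The optimum lies where 2x + 9y = 182 and y = 10.
Solving simultaneously gives x = 46, y = 10.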